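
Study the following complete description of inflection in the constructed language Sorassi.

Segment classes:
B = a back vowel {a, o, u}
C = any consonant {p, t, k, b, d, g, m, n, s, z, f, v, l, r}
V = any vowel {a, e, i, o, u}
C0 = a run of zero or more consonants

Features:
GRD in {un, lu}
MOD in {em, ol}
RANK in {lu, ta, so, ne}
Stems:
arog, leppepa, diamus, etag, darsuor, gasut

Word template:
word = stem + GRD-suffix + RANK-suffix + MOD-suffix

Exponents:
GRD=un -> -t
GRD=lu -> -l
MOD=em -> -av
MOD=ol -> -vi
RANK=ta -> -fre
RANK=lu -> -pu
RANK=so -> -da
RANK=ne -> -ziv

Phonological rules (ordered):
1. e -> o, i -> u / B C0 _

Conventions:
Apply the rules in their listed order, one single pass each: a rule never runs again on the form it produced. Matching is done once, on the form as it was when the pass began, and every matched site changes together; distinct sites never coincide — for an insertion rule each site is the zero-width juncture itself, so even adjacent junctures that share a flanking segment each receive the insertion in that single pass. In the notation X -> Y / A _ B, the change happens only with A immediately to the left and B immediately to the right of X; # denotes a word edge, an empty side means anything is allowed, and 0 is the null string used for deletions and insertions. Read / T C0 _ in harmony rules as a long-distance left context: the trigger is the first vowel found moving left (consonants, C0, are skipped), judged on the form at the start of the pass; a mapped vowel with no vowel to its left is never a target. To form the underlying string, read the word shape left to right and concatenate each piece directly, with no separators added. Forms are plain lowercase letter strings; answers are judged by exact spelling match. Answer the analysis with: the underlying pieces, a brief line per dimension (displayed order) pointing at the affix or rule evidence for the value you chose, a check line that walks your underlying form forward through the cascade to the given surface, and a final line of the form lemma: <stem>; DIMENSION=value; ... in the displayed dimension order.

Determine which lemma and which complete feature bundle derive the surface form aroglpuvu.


underlying: arog-l-pu-vi
GRD=lu - signalled by the affix -l
MOD=ol - signalled by the affix -vi
RANK=lu - signalled by the affix -pu
check: aroglpuvi -> aroglpuvu
lemma: arog; GRD=lu; MOD=ol; RANK=lu


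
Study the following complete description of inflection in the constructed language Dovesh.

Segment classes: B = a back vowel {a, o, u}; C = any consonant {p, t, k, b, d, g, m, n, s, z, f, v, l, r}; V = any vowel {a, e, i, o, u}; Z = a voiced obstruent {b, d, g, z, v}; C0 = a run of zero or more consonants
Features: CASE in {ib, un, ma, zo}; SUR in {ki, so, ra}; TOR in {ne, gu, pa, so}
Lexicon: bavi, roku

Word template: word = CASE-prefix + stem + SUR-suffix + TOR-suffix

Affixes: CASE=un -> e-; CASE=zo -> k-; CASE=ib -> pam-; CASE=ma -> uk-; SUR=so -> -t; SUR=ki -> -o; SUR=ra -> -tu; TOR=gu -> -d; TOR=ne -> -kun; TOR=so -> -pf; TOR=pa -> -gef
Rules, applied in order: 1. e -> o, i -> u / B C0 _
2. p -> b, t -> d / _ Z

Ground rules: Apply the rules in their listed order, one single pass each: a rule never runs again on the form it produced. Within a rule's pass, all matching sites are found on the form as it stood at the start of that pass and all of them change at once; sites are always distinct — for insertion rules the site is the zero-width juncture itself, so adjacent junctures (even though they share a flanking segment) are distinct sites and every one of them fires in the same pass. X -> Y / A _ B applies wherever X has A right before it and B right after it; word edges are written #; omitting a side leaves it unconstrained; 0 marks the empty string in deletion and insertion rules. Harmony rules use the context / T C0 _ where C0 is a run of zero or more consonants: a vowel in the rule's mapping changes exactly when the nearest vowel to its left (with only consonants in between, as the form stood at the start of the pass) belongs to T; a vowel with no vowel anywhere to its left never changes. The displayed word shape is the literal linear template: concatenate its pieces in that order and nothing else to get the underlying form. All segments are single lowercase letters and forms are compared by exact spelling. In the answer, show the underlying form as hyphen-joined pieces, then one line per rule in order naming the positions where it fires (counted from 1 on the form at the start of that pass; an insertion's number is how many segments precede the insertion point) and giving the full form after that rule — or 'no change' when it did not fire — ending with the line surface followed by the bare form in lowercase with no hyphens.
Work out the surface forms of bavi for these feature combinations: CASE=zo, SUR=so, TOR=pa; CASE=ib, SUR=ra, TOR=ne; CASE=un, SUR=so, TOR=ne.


cell CASE=zo, SUR=so, TOR=pa:
underlying: k-bavi-t-gef
1. e -> o, i -> u / B C0 _: fires at position(s) 5: kbavutgef
2. p -> b, t -> d / _ Z: fires at position(s) 6: kbavudgef
surface: kbavudgef

cell CASE=ib, SUR=ra, TOR=ne:
underlying: pam-bavi-tu-kun
1. e -> o, i -> u / B C0 _: fires at position(s) 7: pambavutukun
2. p -> b, t -> d / _ Z: no change
surface: pambavutukun

cell CASE=un, SUR=so, TOR=ne:
underlying: e-bavi-t-kun
1. e -> o, i -> u / B C0 _: fires at position(s) 5: ebavutkun
2. p -> b, t -> d / _ Z: no change
surface: ebavutkun


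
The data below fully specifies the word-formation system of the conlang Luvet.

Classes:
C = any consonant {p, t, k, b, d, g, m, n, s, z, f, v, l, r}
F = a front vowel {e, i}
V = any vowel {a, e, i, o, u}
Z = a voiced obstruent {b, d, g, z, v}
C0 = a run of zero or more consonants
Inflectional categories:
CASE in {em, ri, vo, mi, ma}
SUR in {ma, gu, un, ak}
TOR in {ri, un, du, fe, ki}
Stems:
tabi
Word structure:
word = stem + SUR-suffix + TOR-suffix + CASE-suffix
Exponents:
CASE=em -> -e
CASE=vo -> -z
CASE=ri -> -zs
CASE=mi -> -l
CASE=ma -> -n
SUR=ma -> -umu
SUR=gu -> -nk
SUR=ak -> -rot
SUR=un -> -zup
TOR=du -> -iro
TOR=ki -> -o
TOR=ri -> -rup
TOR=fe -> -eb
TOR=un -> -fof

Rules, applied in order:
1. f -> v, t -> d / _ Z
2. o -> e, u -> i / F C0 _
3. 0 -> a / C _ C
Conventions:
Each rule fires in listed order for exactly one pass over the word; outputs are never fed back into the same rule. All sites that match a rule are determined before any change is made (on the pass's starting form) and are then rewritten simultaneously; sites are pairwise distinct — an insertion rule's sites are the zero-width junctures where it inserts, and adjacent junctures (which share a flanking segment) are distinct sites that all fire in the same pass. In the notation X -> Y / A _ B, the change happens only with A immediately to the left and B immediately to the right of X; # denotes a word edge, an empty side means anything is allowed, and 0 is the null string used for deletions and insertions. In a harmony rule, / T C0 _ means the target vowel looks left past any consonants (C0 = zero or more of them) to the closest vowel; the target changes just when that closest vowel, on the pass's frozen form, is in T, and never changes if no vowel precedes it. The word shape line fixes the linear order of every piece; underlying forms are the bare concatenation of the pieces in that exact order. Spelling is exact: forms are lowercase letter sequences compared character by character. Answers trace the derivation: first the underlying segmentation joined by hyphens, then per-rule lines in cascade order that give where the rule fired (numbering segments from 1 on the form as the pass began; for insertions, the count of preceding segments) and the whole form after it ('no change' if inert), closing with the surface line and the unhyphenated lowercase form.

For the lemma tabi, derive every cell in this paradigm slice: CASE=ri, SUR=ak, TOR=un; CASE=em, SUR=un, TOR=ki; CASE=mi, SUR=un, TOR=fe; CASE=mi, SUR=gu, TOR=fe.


cell CASE=ri, SUR=ak, TOR=un:
underlying: tabi-rot-fof-zs
1. f -> v, t -> d / _ Z: fires at position(s) 10: tabirotfovzs
2. o -> e, u -> i / F C0 _: fires at position(s) 6: tabiretfovzs
3. 0 -> a / C _ C: inserts after position(s) 7, 10, 11: tabiretafovazas
surface: tabiretafovazas

cell CASE=em, SUR=un, TOR=ki:
underlying: tabi-zup-o-e
1. f -> v, t -> d / _ Z: no change
2. o -> e, u -> i / F C0 _: fires at position(s) 6: tabizipoe
3. 0 -> a / C _ C: no change
surface: tabizipoe

cell CASE=mi, SUR=un, TOR=fe:
underlying: tabi-zup-eb-l
1. f -> v, t -> d / _ Z: no change
2. o -> e, u -> i / F C0 _: fires at position(s) 6: tabizipebl
3. 0 -> a / C _ C: inserts after position(s) 9: tabizipebal
surface: tabizipebal

cell CASE=mi, SUR=gu, TOR=fe:
underlying: tabi-nk-eb-l
1. f -> v, t -> d / _ Z: no change
2. o -> e, u -> i / F C0 _: no change
3. 0 -> a / C _ C: inserts after position(s) 5, 8: tabinakebal
surface: tabinakebal


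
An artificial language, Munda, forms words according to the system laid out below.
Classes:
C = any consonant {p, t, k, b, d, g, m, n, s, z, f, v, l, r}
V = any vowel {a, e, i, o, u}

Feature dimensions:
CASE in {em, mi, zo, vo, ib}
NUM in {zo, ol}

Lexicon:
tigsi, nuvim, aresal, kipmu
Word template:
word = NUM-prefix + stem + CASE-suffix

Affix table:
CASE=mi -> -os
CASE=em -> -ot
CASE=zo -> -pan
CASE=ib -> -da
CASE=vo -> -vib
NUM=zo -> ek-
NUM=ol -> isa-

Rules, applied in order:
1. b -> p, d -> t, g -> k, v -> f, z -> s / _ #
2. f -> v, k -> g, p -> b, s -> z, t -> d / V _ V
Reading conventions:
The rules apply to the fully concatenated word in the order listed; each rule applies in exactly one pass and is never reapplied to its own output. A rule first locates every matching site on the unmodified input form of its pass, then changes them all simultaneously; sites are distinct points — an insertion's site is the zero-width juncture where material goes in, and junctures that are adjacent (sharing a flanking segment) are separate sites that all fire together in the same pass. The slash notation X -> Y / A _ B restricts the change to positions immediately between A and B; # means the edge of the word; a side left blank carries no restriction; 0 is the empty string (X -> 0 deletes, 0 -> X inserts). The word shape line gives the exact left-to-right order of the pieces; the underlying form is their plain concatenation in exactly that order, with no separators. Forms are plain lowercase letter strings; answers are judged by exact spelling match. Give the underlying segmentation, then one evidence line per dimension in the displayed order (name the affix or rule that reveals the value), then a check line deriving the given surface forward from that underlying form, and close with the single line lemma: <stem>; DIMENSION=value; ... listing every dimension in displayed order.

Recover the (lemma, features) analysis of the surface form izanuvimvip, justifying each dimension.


underlying: isa-nuvim-vib
CASE=vo - signalled by the affix -vib
NUM=ol - signalled by the affix isa-
check: isanuvimvib -> isanuvimvip -> izanuvimvip
lemma: nuvim; CASE=vo; NUM=ol


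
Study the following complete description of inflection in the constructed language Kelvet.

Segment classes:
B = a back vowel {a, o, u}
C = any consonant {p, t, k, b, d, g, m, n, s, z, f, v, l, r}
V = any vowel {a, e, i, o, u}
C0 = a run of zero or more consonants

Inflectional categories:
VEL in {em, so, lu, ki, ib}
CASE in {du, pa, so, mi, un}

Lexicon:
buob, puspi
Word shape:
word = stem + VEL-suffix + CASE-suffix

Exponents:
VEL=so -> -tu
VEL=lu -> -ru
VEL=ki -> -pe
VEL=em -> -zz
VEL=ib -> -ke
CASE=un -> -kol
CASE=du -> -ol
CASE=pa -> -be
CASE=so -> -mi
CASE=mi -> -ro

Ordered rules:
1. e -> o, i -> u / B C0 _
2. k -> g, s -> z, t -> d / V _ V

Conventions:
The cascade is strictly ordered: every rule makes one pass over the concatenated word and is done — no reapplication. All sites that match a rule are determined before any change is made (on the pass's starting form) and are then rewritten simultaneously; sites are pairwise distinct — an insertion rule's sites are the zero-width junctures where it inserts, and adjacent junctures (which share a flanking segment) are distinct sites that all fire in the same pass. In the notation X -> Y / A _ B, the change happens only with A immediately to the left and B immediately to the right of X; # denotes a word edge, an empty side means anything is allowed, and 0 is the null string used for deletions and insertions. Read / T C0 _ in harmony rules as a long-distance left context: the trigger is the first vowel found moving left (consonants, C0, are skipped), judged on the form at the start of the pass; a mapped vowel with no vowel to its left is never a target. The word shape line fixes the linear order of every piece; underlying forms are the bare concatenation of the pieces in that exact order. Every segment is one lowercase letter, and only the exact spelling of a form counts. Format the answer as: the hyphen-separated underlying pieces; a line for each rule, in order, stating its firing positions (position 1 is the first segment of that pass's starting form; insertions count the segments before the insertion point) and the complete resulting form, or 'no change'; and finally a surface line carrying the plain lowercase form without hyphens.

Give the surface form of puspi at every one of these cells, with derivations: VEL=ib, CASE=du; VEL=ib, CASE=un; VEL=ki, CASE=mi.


cell VEL=ib, CASE=du:
underlying: puspi-ke-ol
1. e -> o, i -> u / B C0 _: fires at position(s) 5: puspukeol
2. k -> g, s -> z, t -> d / V _ V: fires at position(s) 6: puspugeol
surface: puspugeol

cell VEL=ib, CASE=un:
underlying: puspi-ke-kol
1. e -> o, i -> u / B C0 _: fires at position(s) 5: puspukekol
2. k -> g, s -> z, t -> d / V _ V: fires at position(s) 6, 8: puspugegol
surface: puspugegol

cell VEL=ki, CASE=mi:
underlying: puspi-pe-ro
1. e -> o, i -> u / B C0 _: fires at position(s) 5: puspupero
2. k -> g, s -> z, t -> d / V _ V: no change
surface: puspupero


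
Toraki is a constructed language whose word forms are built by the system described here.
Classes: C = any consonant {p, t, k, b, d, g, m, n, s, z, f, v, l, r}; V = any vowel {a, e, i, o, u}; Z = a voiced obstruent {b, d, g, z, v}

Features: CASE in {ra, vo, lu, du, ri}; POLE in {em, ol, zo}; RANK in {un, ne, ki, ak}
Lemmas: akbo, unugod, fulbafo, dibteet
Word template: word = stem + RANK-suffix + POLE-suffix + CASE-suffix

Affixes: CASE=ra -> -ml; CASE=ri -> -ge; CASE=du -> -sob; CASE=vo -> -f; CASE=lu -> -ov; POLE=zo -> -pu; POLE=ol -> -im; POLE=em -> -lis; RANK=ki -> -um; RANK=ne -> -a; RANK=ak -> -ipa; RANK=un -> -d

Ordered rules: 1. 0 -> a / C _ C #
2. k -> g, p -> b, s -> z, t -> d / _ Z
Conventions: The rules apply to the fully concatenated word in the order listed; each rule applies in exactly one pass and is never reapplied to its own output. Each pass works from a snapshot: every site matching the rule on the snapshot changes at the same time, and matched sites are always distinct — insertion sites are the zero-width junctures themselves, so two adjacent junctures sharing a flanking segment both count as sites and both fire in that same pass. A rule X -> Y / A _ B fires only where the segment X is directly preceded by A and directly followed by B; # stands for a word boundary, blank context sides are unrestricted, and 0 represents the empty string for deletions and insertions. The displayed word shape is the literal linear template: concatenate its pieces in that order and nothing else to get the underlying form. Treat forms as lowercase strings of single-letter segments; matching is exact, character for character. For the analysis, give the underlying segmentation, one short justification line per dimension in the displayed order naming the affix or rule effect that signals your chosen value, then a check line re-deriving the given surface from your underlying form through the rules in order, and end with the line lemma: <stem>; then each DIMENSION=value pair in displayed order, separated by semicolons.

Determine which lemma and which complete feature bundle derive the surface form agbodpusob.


underlying: akbo-d-pu-sob
CASE=du - signalled by the affix -sob
POLE=zo - signalled by the affix -pu
RANK=un - signalled by the affix -d
check: akbodpusob -> akbodpusob -> agbodpusob
lemma: akbo; CASE=du; POLE=zo; RANK=un


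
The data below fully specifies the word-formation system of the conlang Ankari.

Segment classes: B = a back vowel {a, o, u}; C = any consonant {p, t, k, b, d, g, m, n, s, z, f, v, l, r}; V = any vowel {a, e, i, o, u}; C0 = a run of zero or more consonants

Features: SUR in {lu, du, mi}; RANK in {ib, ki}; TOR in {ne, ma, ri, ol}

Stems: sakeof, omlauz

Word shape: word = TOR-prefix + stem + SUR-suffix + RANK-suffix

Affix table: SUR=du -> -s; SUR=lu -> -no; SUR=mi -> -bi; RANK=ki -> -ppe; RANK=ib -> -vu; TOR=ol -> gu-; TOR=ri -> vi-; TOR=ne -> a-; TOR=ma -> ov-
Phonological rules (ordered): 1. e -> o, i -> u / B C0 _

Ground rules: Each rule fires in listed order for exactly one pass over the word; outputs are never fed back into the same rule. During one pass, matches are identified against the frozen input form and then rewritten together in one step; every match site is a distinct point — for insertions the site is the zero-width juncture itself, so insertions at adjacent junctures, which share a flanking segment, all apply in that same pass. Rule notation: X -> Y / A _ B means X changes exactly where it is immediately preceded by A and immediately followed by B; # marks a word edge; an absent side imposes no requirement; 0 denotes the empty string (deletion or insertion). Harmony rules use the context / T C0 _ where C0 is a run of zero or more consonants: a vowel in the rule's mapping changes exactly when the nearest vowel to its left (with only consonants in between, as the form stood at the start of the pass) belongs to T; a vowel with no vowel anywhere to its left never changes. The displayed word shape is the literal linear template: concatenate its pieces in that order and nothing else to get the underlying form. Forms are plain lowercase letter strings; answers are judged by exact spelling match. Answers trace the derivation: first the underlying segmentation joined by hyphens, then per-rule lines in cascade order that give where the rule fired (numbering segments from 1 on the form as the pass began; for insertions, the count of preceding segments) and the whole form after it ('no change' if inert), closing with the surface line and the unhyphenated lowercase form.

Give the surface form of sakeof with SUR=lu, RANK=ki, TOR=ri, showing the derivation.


underlying: vi-sakeof-no-ppe
1. e -> o, i -> u / B C0 _: fires at position(s) 6, 13: visakoofnoppo
surface: visakoofnoppo


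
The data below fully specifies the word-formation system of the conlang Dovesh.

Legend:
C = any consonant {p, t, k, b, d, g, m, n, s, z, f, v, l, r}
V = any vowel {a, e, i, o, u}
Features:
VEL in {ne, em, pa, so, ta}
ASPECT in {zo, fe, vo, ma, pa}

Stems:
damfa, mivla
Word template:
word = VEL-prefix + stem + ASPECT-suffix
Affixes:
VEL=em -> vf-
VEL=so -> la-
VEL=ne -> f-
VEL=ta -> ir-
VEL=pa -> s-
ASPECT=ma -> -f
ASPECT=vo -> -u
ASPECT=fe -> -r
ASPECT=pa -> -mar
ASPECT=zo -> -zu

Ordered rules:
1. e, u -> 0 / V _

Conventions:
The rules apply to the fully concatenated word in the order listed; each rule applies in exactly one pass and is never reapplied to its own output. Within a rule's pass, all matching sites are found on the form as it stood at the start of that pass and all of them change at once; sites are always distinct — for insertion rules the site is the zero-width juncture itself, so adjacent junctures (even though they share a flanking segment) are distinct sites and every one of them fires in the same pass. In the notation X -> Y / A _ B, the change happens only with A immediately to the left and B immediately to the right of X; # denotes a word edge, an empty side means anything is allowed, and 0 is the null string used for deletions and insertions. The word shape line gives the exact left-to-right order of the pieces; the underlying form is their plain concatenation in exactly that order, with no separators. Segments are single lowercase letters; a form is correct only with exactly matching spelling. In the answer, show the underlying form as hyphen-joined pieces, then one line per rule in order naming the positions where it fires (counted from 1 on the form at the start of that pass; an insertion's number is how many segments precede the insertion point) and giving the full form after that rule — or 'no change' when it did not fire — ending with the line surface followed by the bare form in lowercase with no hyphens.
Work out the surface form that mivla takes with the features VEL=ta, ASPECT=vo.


underlying: ir-mivla-u
1. e, u -> 0 / V _: fires at position(s) 8: irmivla
surface: irmivla


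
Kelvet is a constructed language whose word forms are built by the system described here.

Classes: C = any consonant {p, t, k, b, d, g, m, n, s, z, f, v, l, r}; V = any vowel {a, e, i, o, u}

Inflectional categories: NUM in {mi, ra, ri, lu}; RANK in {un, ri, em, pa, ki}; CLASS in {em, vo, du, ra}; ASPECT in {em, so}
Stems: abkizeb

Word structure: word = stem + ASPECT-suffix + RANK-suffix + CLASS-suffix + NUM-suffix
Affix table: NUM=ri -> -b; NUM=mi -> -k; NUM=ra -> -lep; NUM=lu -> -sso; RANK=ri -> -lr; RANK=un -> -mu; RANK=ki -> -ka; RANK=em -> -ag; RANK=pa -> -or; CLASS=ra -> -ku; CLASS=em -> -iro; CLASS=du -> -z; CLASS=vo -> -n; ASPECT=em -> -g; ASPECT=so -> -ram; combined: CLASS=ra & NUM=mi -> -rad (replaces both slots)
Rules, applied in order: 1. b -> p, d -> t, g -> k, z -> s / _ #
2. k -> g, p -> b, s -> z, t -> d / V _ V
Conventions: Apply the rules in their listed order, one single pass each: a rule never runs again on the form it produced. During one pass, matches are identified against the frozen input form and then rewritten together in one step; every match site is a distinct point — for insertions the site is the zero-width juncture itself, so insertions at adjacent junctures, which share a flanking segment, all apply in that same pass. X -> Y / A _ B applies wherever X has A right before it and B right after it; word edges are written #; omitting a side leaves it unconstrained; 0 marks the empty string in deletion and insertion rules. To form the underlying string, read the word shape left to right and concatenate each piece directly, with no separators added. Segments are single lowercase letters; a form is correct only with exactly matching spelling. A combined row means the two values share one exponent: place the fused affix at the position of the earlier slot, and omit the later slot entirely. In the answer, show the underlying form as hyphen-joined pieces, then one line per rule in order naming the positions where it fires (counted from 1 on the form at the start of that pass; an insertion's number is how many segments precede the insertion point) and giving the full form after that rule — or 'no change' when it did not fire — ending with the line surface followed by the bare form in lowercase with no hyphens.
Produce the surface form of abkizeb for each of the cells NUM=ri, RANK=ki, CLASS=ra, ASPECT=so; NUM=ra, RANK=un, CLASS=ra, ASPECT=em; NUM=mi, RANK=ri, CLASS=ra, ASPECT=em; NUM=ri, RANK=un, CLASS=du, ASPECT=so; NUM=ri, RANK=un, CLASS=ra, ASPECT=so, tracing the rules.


cell NUM=ri, RANK=ki, CLASS=ra, ASPECT=so:
underlying: abkizeb-ram-ka-ku-b
1. b -> p, d -> t, g -> k, z -> s / _ #: fires at position(s) 15: abkizebramkakup
2. k -> g, p -> b, s -> z, t -> d / V _ V: fires at position(s) 13: abkizebramkagup
surface: abkizebramkagup

cell NUM=ra, RANK=un, CLASS=ra, ASPECT=em:
underlying: abkizeb-g-mu-ku-lep
1. b -> p, d -> t, g -> k, z -> s / _ #: no change
2. k -> g, p -> b, s -> z, t -> d / V _ V: fires at position(s) 11: abkizebgmugulep
surface: abkizebgmugulep

cell NUM=mi, RANK=ri, CLASS=ra, ASPECT=em:
underlying: abkizeb-g-lr-rad
1. b -> p, d -> t, g -> k, z -> s / _ #: fires at position(s) 13: abkizebglrrat
2. k -> g, p -> b, s -> z, t -> d / V _ V: no change
surface: abkizebglrrat

cell NUM=ri, RANK=un, CLASS=du, ASPECT=so:
underlying: abkizeb-ram-mu-z-b
1. b -> p, d -> t, g -> k, z -> s / _ #: fires at position(s) 14: abkizebrammuzp
2. k -> g, p -> b, s -> z, t -> d / V _ V: no change
surface: abkizebrammuzp

cell NUM=ri, RANK=un, CLASS=ra, ASPECT=so:
underlying: abkizeb-ram-mu-ku-b
1. b -> p, d -> t, g -> k, z -> s / _ #: fires at position(s) 15: abkizebrammukup
2. k -> g, p -> b, s -> z, t -> d / V _ V: fires at position(s) 13: abkizebrammugup
surface: abkizebrammugup


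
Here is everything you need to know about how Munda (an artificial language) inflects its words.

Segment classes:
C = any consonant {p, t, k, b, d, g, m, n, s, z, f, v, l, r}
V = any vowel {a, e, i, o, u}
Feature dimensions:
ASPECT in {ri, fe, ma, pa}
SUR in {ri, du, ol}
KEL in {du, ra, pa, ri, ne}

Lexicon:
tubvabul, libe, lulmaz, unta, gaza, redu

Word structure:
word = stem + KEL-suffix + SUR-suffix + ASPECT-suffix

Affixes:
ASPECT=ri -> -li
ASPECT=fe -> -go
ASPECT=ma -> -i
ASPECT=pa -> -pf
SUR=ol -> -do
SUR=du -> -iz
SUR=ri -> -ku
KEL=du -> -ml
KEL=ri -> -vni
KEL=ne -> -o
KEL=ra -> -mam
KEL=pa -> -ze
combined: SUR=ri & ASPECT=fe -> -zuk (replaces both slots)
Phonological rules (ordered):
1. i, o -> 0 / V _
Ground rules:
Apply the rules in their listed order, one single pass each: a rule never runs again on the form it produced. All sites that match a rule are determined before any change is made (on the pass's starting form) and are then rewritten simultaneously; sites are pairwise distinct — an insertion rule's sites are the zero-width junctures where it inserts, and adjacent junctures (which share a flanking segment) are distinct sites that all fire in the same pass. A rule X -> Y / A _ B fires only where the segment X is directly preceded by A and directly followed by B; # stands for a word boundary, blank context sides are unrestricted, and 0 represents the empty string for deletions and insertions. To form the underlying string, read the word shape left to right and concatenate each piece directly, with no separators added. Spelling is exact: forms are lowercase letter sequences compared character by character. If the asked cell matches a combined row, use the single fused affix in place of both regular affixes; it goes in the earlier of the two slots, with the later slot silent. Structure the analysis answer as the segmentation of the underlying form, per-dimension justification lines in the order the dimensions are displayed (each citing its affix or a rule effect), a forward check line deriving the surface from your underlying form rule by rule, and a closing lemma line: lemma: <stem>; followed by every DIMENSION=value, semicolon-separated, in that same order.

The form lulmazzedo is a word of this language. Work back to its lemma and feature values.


underlying: lulmaz-ze-do-i
ASPECT=ma - signalled by the affix -i
SUR=ol - signalled by the affix -do
KEL=pa - signalled by the affix -ze
check: lulmazzedoi -> lulmazzedo
lemma: lulmaz; ASPECT=ma; SUR=ol; KEL=pa


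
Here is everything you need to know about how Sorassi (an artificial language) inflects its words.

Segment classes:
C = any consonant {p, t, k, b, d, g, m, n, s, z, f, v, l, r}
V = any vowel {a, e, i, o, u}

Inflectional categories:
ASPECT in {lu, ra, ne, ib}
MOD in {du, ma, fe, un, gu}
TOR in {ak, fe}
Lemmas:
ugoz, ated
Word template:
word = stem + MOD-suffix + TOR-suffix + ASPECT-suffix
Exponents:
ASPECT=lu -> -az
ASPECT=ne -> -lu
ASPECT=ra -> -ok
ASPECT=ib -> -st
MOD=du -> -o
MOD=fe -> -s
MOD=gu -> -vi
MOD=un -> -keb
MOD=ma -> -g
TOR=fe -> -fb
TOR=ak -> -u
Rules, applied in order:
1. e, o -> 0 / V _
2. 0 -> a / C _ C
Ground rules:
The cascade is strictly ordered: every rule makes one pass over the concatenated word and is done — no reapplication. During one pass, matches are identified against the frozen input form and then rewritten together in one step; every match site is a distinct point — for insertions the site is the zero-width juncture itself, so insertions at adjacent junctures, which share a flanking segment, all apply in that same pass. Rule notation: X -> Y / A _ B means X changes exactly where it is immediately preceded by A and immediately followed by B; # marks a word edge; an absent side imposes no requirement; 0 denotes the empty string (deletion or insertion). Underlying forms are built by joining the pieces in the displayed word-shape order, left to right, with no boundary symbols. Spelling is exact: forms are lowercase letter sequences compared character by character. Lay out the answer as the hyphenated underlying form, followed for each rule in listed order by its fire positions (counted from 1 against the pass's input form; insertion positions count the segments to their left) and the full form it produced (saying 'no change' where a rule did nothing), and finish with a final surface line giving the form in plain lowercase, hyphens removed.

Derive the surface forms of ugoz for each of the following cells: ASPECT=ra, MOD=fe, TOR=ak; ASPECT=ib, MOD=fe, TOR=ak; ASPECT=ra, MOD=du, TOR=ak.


cell ASPECT=ra, MOD=fe, TOR=ak:
underlying: ugoz-s-u-ok
1. e, o -> 0 / V _: fires at position(s) 7: ugozsuk
2. 0 -> a / C _ C: inserts after position(s) 4: ugozasuk
surface: ugozasuk

cell ASPECT=ib, MOD=fe, TOR=ak:
underlying: ugoz-s-u-st
1. e, o -> 0 / V _: no change
2. 0 -> a / C _ C: inserts after position(s) 4, 7: ugozasusat
surface: ugozasusat

cell ASPECT=ra, MOD=du, TOR=ak:
underlying: ugoz-o-u-ok
1. e, o -> 0 / V _: fires at position(s) 7: ugozouk
2. 0 -> a / C _ C: no change
surface: ugozouk


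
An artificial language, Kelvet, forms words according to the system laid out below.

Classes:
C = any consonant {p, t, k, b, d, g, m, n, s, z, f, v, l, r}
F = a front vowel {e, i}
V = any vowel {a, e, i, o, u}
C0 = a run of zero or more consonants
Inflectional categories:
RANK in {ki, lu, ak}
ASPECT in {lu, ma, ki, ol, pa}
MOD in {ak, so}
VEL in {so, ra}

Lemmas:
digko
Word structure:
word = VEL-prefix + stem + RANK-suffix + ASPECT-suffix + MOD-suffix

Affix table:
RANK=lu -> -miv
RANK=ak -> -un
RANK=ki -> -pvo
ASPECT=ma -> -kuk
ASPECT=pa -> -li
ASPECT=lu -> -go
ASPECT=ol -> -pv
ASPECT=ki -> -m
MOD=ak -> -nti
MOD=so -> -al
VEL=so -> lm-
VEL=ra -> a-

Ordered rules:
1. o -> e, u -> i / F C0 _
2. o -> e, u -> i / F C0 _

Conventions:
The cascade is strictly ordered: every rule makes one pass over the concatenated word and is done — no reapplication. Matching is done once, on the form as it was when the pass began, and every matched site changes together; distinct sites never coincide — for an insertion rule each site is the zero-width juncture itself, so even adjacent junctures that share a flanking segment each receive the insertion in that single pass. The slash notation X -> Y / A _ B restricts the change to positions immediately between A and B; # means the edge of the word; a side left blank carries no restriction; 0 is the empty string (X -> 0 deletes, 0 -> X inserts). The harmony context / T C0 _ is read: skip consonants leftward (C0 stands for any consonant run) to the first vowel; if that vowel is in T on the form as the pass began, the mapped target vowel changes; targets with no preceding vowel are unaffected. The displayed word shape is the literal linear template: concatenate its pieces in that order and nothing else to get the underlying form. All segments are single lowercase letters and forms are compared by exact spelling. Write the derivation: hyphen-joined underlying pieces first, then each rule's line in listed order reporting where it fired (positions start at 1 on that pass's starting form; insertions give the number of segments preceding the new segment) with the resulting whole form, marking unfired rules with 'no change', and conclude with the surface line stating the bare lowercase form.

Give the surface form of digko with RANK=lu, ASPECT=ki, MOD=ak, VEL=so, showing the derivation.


underlying: lm-digko-miv-m-nti
1. o -> e, u -> i / F C0 _: fires at position(s) 7: lmdigkemivmnti
2. o -> e, u -> i / F C0 _: no change
surface: lmdigkemivmnti


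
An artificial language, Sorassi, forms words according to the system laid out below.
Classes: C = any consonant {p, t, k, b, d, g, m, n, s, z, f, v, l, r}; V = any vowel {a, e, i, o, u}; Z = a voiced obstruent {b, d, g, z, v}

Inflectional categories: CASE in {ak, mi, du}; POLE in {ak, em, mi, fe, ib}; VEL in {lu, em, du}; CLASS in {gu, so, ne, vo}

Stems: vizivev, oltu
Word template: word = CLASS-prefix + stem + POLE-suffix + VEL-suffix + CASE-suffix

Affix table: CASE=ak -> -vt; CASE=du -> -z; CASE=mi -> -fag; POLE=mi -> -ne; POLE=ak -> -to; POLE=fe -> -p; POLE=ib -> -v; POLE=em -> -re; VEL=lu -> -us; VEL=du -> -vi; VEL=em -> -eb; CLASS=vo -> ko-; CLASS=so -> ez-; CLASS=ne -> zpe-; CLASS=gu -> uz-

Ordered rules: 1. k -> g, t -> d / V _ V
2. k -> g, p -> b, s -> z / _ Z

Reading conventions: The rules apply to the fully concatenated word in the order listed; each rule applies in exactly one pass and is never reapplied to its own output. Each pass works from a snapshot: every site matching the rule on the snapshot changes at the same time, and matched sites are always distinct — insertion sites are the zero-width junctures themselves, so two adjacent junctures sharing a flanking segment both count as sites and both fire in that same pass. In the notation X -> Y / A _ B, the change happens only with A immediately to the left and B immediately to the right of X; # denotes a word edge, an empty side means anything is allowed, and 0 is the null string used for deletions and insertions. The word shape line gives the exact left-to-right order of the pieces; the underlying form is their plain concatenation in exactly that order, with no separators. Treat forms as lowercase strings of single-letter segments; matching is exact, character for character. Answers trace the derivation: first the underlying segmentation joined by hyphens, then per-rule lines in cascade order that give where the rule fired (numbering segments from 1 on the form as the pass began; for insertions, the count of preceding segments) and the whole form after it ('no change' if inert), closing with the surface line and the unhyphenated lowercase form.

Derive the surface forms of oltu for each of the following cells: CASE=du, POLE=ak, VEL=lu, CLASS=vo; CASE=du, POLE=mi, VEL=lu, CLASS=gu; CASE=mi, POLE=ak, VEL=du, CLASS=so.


cell CASE=du, POLE=ak, VEL=lu, CLASS=vo:
underlying: ko-oltu-to-us-z
1. k -> g, t -> d / V _ V: fires at position(s) 7: kooltudousz
2. k -> g, p -> b, s -> z / _ Z: fires at position(s) 10: kooltudouzz
surface: kooltudouzz

cell CASE=du, POLE=mi, VEL=lu, CLASS=gu:
underlying: uz-oltu-ne-us-z
1. k -> g, t -> d / V _ V: no change
2. k -> g, p -> b, s -> z / _ Z: fires at position(s) 10: uzoltuneuzz
surface: uzoltuneuzz

cell CASE=mi, POLE=ak, VEL=du, CLASS=so:
underlying: ez-oltu-to-vi-fag
1. k -> g, t -> d / V _ V: fires at position(s) 7: ezoltudovifag
2. k -> g, p -> b, s -> z / _ Z: no change
surface: ezoltudovifag


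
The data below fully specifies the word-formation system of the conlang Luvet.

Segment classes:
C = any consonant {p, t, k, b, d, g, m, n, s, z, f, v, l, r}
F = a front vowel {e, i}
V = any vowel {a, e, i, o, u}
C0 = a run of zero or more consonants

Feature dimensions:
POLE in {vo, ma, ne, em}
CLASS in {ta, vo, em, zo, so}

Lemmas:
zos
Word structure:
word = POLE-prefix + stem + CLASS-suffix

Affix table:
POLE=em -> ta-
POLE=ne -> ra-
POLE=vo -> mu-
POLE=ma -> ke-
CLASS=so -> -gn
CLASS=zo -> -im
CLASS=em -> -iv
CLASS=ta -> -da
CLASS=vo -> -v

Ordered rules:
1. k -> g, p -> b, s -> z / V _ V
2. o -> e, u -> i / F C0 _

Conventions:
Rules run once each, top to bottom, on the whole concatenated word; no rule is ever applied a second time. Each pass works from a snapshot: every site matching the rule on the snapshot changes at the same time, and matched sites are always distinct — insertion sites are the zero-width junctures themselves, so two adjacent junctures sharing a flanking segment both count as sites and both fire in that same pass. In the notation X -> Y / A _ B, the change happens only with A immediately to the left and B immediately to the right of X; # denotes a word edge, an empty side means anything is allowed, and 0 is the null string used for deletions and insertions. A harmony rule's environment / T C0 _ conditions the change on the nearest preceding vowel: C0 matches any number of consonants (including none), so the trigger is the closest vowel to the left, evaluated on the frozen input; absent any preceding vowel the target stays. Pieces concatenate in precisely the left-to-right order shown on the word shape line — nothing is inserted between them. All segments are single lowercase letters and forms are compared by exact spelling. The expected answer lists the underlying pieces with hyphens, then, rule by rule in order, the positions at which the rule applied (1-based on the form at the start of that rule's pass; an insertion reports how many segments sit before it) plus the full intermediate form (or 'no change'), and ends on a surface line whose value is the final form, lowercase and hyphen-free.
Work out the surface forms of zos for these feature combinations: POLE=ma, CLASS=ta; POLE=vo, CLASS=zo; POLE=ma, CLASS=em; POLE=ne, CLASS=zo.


cell POLE=ma, CLASS=ta:
underlying: ke-zos-da
1. k -> g, p -> b, s -> z / V _ V: no change
2. o -> e, u -> i / F C0 _: fires at position(s) 4: kezesda
surface: kezesda

cell POLE=vo, CLASS=zo:
underlying: mu-zos-im
1. k -> g, p -> b, s -> z / V _ V: fires at position(s) 5: muzozim
2. o -> e, u -> i / F C0 _: no change
surface: muzozim

cell POLE=ma, CLASS=em:
underlying: ke-zos-iv
1. k -> g, p -> b, s -> z / V _ V: fires at position(s) 5: kezoziv
2. o -> e, u -> i / F C0 _: fires at position(s) 4: kezeziv
surface: kezeziv

cell POLE=ne, CLASS=zo:
underlying: ra-zos-im
1. k -> g, p -> b, s -> z / V _ V: fires at position(s) 5: razozim
2. o -> e, u -> i / F C0 _: no change
surface: razozim


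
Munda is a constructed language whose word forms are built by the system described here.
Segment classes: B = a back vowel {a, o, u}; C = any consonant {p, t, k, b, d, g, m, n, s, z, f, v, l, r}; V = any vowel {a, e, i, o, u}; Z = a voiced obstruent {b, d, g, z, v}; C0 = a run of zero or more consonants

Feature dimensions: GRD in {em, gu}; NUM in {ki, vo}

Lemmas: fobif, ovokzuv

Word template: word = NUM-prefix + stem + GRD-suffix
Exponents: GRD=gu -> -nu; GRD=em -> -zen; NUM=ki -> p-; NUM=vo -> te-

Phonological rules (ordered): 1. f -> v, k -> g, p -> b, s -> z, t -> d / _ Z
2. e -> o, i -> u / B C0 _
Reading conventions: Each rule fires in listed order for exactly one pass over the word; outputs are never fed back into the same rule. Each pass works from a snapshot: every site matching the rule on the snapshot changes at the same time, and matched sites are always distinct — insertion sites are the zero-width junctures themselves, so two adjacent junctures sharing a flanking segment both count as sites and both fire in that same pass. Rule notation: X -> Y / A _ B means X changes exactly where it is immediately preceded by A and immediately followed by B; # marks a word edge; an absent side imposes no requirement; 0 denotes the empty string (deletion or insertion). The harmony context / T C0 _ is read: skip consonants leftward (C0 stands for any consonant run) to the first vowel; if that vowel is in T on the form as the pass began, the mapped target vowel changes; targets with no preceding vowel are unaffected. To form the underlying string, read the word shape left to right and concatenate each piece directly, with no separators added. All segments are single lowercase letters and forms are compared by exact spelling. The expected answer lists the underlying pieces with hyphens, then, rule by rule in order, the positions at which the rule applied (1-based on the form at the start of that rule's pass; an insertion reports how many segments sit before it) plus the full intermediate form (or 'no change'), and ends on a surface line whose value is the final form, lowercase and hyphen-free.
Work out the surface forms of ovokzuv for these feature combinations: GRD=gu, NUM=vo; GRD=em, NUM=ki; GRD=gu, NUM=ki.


cell GRD=gu, NUM=vo:
underlying: te-ovokzuv-nu
1. f -> v, k -> g, p -> b, s -> z, t -> d / _ Z: fires at position(s) 6: teovogzuvnu
2. e -> o, i -> u / B C0 _: no change
surface: teovogzuvnu

cell GRD=em, NUM=ki:
underlying: p-ovokzuv-zen
1. f -> v, k -> g, p -> b, s -> z, t -> d / _ Z: fires at position(s) 5: povogzuvzen
2. e -> o, i -> u / B C0 _: fires at position(s) 10: povogzuvzon
surface: povogzuvzon

cell GRD=gu, NUM=ki:
underlying: p-ovokzuv-nu
1. f -> v, k -> g, p -> b, s -> z, t -> d / _ Z: fires at position(s) 5: povogzuvnu
2. e -> o, i -> u / B C0 _: no change
surface: povogzuvnu
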